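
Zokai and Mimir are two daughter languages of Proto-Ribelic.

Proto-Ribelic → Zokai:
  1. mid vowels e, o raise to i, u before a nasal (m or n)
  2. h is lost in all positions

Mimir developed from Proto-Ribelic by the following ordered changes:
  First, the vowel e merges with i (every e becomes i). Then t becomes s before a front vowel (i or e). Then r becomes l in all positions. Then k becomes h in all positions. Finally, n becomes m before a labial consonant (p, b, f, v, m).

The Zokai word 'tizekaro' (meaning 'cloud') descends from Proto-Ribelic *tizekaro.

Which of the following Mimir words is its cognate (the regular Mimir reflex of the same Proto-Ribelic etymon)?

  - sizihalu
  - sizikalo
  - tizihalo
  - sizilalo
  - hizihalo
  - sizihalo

sizihalo

Mimir: *tizekaro
  tizekaro → tizikaro   [vowel merger]
  tizikaro → sizikaro   [palatalisation]
  sizikaro → sizikalo   [unconditioned shift]
  sizikalo → sizihalo   [unconditioned shift]
  sizihalo (rule 5 does not apply)
  giving Mimir sizihalo.
Among the options, 'sizihalo' alone shows every Mimir change applied in order.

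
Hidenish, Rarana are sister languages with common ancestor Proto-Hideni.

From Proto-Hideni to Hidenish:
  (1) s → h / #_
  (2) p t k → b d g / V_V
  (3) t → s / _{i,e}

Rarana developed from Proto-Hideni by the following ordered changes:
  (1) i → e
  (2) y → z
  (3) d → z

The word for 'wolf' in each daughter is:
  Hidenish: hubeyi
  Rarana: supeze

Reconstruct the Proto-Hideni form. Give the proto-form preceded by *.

Position 5: Hidenish has y, Rarana has z. Hidenish preserves y here (none of its changes turn any other segment into y), so the proto-segment is *y.
Position 6: Hidenish has i, Rarana has e. Hidenish preserves i here (none of its changes turn any other segment into i), so the proto-segment is *i.
Position 1: Hidenish has h, Rarana has s. Rarana preserves s here (none of its changes turn any other segment into s), so the proto-segment is *s.
Continuing position by position gives *supeyi; check it forward:
Hidenish: start from *supeyi.
  rule 1 (debuccalisation): supeyi → hupeyi
  rule 2 (intervocalic voicing): hupeyi → hubeyi
  rule 3: no change — hubeyi
  ⇒ Hidenish hubeyi
Rarana: start from *supeyi.
  rule 1 (vowel merger): supeyi → supeye
  rule 2 (unconditioned shift): supeye → supeze
  rule 3: no change — supeze
  ⇒ Rarana supeze
*supeyi is the unique common source.

*supeyi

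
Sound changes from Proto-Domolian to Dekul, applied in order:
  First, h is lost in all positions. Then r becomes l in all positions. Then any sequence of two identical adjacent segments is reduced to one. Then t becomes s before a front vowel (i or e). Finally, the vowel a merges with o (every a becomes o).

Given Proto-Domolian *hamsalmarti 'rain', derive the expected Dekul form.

omsolmolsi

Dekul: *hamsalmarti
  hamsalmarti → amsalmarti   [h-loss]
  amsalmarti → amsalmalti   [unconditioned shift]
  amsalmalti (rule 3 does not apply)
  amsalmalti → amsalmalsi   [palatalisation]
  amsalmalsi → omsolmolsi   [vowel merger]
  giving Dekul omsolmolsi.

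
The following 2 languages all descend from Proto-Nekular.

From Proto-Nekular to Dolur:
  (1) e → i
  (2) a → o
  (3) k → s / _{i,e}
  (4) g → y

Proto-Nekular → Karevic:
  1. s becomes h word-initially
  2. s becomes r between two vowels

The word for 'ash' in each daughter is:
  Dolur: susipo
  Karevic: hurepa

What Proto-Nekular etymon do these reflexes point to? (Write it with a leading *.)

*susepa

Position 6: Dolur has o, Karevic has a. Karevic preserves a here (none of its changes turn any other segment into a), so the proto-segment is *a.
Position 1: Dolur has s, Karevic has h. Taking the neighbouring segments as reconstructed: Dolur s can only go back to *s; Karevic h could go back to *s or *h — the one source consistent with every daughter is *s.
Continuing position by position gives *susepa; check it forward:
Dolur: *susepa > susipa > susipo  (by vowel merger, vowel merger)
Karevic: *susepa > husepa > hurepa  (by debuccalisation, rhotacism)
No other proto-form is consistent with every reflex, so the reconstruction is *susepa.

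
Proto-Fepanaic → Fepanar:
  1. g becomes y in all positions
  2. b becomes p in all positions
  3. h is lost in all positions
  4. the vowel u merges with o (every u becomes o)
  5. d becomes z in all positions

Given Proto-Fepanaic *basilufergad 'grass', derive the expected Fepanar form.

pasiloferyaz

Fepanar: *basilufergad > basiluferyad > pasiluferyad > pasiloferyad > pasiloferyaz  (by unconditioned shift, unconditioned shift, vowel merger, unconditioned shift)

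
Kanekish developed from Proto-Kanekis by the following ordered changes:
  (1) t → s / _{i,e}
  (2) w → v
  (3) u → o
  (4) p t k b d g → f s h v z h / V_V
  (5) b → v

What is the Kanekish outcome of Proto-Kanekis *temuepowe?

semoefove

Kanekish: *temuepowe
  temuepowe → semuepowe   [palatalisation]
  semuepowe → semuepove   [unconditioned shift]
  semuepove → semoepove   [vowel merger]
  semoepove → semoefove   [intervocalic lenition]
  semoefove (rule 5 does not apply)
  giving Kanekish semoefove.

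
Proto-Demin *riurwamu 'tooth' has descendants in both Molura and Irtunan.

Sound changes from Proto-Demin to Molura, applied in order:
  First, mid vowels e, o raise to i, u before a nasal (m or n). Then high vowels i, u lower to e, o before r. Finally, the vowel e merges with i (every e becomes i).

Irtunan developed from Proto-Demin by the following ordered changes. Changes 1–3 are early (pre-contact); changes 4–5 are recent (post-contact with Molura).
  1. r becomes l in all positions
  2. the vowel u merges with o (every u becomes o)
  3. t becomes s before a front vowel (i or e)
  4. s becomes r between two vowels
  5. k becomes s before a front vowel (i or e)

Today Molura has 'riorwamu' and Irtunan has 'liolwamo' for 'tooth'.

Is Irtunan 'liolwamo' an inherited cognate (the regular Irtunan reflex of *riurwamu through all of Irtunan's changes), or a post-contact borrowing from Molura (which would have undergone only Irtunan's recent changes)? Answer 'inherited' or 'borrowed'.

If inherited, *riurwamu would pass through all of Irtunan's changes:
Irtunan: start from *riurwamu.
  rule 1 (unconditioned shift): riurwamu → liulwamu
  rule 2 (vowel merger): liulwamu → liolwamo
  rule 3: no change — liolwamo
  rule 4: no change — liolwamo
  rule 5: no change — liolwamo
  ⇒ Irtunan liolwamo
If borrowed from Molura 'riorwamu' after the early changes, it would undergo only the recent ones:
  rule 4 (rhotacism): no change (riorwamu)
  rule 5 (palatalisation): no change (riorwamu)
  ⇒ as a loan: riorwamu
Irtunan 'liolwamo' matches the inherited outcome exactly, so it is an inherited cognate, not a loan.

inherited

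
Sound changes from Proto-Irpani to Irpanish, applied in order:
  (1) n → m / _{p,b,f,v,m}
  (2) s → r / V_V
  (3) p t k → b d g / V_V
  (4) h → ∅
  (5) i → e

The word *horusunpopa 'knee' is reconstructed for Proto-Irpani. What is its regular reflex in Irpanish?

Irpanish: start from *horusunpopa.
  rule 1 (nasal place assimilation): horusunpopa → horusumpopa
  rule 2 (rhotacism): horusumpopa → horurumpopa
  rule 3 (intervocalic voicing): horurumpopa → horurumpoba
  rule 4 (h-loss): horurumpoba → orurumpoba
  rule 5: no change — orurumpoba
  ⇒ Irpanish orurumpoba

orurumpoba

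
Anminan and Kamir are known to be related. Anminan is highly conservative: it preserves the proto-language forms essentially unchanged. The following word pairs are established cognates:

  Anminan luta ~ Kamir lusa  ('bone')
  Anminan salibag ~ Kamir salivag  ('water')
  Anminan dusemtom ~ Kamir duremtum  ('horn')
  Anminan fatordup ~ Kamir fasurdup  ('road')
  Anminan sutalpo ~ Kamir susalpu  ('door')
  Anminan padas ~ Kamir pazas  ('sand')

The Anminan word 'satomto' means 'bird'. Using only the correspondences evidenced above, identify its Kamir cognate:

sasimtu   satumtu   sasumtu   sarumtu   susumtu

sasumtu

fatordup ~ fasurdup — Anminan t corresponds to Kamir s between vowels (before a back vowel).
dusemtom ~ duremtum — Anminan o corresponds to Kamir u after a consonant, before a nasal.
sutalpo ~ susalpu — Anminan o corresponds to Kamir u word-finally.
Applying these to Anminan 'satomto':
  satomto → sasomto   (t→s between vowels (before a back vowel))
  sasomto → sasumto   (o→u after a consonant, before a nasal)
  sasumto → sasumtu   (o→u word-finally)
So the Kamir cognate is 'sasumtu'.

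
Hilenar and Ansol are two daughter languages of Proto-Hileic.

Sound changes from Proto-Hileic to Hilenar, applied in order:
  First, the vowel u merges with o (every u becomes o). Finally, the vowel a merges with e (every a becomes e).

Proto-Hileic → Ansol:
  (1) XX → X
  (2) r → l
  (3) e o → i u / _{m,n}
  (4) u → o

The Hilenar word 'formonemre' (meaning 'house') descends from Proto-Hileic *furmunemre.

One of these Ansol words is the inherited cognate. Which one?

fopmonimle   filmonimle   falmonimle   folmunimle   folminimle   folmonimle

folmonimle

Ansol: start from *furmunemre.
  rule 1: no change — furmunemre
  rule 2 (unconditioned shift): furmunemre → fulmunemle
  rule 3 (pre-nasal raising): fulmunemle → fulmunimle
  rule 4 (vowel merger): fulmunimle → folmonimle
  ⇒ Ansol folmonimle
Only 'folmonimle' matches the regular Ansol development of *furmunemre.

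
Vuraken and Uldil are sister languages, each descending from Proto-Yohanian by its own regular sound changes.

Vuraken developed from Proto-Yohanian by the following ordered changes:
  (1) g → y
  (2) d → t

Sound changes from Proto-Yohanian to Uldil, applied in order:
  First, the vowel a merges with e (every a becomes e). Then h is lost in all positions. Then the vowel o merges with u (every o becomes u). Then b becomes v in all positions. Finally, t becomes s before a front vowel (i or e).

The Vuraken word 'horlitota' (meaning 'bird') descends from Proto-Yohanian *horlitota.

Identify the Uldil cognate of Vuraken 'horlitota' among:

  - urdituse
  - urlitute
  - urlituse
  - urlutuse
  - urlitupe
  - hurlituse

urlituse

Uldil: *horlitota
  horlitota → horlitote   [vowel merger]
  horlitote → orlitote   [h-loss]
  orlitote → urlitute   [vowel merger]
  urlitute (rule 4 does not apply)
  urlitute → urlituse   [palatalisation]
  giving Uldil urlituse.
Only 'urlituse' matches the regular Uldil development of *horlitota.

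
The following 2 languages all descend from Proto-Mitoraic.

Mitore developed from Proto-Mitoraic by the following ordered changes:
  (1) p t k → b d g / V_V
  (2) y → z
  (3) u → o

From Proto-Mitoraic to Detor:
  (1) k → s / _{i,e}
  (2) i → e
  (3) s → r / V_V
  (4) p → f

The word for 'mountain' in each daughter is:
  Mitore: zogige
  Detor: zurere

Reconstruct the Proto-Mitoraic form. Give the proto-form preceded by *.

*zukike

Position 4: Mitore has i, Detor has e. Mitore preserves i here (none of its changes turn any other segment into i), so the proto-segment is *i.
Position 3: Mitore has g, Detor has r. Taking the neighbouring segments as reconstructed: Mitore g could go back to *k or *g; Detor r could go back to *k or *s or *r — the one source consistent with every daughter is *k.
Position 5: Mitore has g, Detor has r. Taking the neighbouring segments as reconstructed: Mitore g could go back to *k or *g; Detor r could go back to *k or *s or *r — the one source consistent with every daughter is *k.
This points to *zukike. Verify forward in each daughter:
Mitore: *zukike
  zukike → zugige   [intervocalic voicing]
  zugige (rule 2 does not apply)
  zugige → zogige   [vowel merger]
  giving Mitore zogige.
Detor: *zukike > zusise > zusese > zurere  (by palatalisation, vowel merger, rhotacism)
Only *zukike yields all of Mitore zogige, Detor zurere.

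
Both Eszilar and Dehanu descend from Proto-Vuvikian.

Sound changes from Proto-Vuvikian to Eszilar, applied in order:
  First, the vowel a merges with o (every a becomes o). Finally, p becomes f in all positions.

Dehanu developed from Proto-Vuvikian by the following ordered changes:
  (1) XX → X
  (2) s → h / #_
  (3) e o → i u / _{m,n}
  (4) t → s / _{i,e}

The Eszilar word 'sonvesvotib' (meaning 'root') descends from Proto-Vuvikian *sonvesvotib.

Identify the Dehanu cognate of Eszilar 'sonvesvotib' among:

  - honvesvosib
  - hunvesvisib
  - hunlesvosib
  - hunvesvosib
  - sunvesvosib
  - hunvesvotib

Dehanu: start from *sonvesvotib.
  rule 1: no change — sonvesvotib
  rule 2 (debuccalisation): sonvesvotib → honvesvotib
  rule 3 (pre-nasal raising): honvesvotib → hunvesvotib
  rule 4 (palatalisation): hunvesvotib → hunvesvosib
  ⇒ Dehanu hunvesvosib

hunvesvosib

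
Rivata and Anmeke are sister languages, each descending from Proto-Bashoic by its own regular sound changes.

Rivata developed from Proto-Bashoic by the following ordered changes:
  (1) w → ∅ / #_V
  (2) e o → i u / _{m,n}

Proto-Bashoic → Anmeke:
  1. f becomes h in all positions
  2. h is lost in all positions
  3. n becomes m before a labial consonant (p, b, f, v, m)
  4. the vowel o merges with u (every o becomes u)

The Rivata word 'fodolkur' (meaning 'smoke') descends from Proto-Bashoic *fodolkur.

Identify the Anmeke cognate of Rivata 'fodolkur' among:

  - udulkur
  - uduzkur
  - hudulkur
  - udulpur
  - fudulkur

udulkur

Anmeke: *fodolkur > hodolkur > odolkur > udulkur  (by unconditioned shift, h-loss, vowel merger)
The other candidates each miss or misapply at least one Anmeke change.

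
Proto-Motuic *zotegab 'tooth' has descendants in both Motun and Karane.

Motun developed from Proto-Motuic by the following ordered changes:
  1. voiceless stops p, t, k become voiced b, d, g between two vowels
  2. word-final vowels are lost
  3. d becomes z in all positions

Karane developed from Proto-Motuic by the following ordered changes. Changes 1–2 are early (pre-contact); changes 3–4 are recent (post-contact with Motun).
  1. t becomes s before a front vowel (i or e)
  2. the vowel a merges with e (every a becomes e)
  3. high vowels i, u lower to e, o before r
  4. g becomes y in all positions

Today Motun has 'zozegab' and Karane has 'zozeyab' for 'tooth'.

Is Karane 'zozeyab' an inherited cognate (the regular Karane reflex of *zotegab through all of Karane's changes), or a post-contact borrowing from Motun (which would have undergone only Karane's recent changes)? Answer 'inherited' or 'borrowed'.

borrowed

If inherited, *zotegab would pass through all of Karane's changes:
Karane: start from *zotegab.
  rule 1 (palatalisation): zotegab → zosegab
  rule 2 (vowel merger): zosegab → zosegeb
  rule 3: no change — zosegeb
  rule 4 (unconditioned shift): zosegeb → zoseyeb
  ⇒ Karane zoseyeb
If borrowed from Motun 'zozegab' after the early changes, it would undergo only the recent ones:
  rule 3 (pre-rhotic lowering): no change (zozegab)
  rule 4 (unconditioned shift): zozegab → zozeyab
  ⇒ as a loan: zozeyab
Karane 'zozeyab' matches the loan outcome 'zozeyab', not the inherited 'zoseyeb' — it skipped the early Karane changes, so it was borrowed from Motun.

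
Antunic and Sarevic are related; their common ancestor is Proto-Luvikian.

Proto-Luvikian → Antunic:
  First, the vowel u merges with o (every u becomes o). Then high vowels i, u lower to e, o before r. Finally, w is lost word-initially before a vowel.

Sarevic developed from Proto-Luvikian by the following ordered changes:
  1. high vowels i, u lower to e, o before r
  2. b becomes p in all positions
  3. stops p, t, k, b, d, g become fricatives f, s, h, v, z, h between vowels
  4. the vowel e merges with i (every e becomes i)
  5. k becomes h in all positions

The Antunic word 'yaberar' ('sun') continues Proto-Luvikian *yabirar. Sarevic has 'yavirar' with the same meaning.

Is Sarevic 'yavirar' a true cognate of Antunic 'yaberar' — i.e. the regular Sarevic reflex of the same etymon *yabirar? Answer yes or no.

no

Derive the expected Sarevic reflex of *yabirar:
Sarevic: *yabirar
  yabirar → yaberar   [pre-rhotic lowering]
  yaberar → yaperar   [unconditioned shift]
  yaperar → yaferar   [intervocalic lenition]
  yaferar → yafirar   [vowel merger]
  yafirar (rule 5 does not apply)
  giving Sarevic yafirar.
The regular Sarevic reflex would be 'yafirar', but the attested form is 'yavirar'. The correspondence is irregular, so they are not cognates (the Sarevic form has a different source).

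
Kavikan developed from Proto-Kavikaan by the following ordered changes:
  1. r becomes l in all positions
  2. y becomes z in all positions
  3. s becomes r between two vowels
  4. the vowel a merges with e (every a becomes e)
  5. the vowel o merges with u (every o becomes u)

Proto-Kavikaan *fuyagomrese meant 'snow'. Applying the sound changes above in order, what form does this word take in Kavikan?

Kavikan: *fuyagomrese > fuyagomlese > fuzagomlese > fuzagomlere > fuzegomlere > fuzegumlere  (by unconditioned shift, unconditioned shift, rhotacism, vowel merger, vowel merger)

fuzegumlere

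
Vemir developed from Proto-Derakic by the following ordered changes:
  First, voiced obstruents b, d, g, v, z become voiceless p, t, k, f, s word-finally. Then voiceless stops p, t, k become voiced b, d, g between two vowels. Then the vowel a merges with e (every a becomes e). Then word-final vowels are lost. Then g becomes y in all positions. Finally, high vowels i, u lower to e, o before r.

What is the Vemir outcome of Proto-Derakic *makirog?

Vemir: *makirog > makirok > magirok > megirok > meyirok > meyerok  (by final devoicing, intervocalic voicing, vowel merger, unconditioned shift, pre-rhotic lowering)

meyerok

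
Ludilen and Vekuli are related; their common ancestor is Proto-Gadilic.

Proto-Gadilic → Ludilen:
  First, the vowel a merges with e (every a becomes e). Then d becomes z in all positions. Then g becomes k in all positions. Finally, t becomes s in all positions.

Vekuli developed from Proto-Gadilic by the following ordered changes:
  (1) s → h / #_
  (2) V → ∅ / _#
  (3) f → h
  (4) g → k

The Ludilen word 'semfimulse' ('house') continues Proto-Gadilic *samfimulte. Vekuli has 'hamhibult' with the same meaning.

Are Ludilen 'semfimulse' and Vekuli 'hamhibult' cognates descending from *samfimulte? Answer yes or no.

Derive the expected Vekuli reflex of *samfimulte:
Vekuli: *samfimulte
  samfimulte → hamfimulte   [debuccalisation]
  hamfimulte → hamfimult   [apocope]
  hamfimult → hamhimult   [unconditioned shift]
  hamhimult (rule 4 does not apply)
  giving Vekuli hamhimult.
The regular Vekuli reflex would be 'hamhimult', but the attested form is 'hamhibult'. The correspondence is irregular, so they are not cognates (the Vekuli form has a different source).

no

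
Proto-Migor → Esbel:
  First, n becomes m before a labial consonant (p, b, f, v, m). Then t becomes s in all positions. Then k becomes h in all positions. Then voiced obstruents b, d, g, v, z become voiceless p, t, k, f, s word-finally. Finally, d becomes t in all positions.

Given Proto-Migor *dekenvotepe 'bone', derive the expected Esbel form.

tehemvosepe

Esbel: *dekenvotepe
  dekenvotepe → dekemvotepe   [nasal place assimilation]
  dekemvotepe → dekemvosepe   [unconditioned shift]
  dekemvosepe → dehemvosepe   [unconditioned shift]
  dehemvosepe (rule 4 does not apply)
  dehemvosepe → tehemvosepe   [unconditioned shift]
  giving Esbel tehemvosepe.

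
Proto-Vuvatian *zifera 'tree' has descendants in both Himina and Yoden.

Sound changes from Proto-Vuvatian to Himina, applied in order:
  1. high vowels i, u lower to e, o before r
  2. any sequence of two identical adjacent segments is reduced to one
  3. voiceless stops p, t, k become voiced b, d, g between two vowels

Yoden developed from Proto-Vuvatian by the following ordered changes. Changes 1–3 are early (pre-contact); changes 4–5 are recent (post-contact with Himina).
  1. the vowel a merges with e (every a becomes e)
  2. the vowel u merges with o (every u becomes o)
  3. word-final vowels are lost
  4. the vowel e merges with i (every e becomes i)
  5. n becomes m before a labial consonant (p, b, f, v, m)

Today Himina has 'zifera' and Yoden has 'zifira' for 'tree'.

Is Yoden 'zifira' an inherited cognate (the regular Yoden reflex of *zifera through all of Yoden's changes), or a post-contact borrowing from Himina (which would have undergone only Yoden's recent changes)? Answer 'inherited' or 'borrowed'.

borrowed

If inherited, *zifera would pass through all of Yoden's changes:
Yoden: start from *zifera.
  rule 1 (vowel merger): zifera → zifere
  rule 2: no change — zifere
  rule 3 (apocope): zifere → zifer
  rule 4 (vowel merger): zifer → zifir
  rule 5: no change — zifir
  ⇒ Yoden zifir
If borrowed from Himina 'zifera' after the early changes, it would undergo only the recent ones:
  rule 4 (vowel merger): zifera → zifira
  rule 5 (nasal place assimilation): no change (zifira)
  ⇒ as a loan: zifira
Yoden 'zifira' matches the loan outcome 'zifira', not the inherited 'zifir' — it skipped the early Yoden changes, so it was borrowed from Himina.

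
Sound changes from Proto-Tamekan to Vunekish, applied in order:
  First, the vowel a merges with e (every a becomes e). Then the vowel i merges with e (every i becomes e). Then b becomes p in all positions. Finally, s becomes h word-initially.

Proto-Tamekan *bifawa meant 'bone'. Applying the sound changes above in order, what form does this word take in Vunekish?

Vunekish: *bifawa > bifewe > befewe > pefewe  (by vowel merger, vowel merger, unconditioned shift)

pefewe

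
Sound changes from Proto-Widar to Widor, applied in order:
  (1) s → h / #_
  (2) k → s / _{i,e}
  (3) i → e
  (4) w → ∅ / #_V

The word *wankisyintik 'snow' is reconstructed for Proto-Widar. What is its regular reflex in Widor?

Widor: start from *wankisyintik.
  rule 1: no change — wankisyintik
  rule 2 (palatalisation): wankisyintik → wansisyintik
  rule 3 (vowel merger): wansisyintik → wansesyentek
  rule 4 (glide loss): wansesyentek → ansesyentek
  ⇒ Widor ansesyentek

ansesyentek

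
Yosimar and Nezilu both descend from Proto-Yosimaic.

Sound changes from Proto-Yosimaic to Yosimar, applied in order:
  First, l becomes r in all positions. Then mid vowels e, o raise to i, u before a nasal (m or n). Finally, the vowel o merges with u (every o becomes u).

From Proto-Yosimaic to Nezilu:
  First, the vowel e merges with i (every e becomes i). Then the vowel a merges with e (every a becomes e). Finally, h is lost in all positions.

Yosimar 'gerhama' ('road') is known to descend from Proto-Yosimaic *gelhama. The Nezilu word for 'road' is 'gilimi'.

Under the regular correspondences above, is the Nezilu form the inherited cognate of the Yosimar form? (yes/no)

Derive the expected Nezilu reflex of *gelhama:
Nezilu: *gelhama > gilhama > gilheme > gileme  (by vowel merger, vowel merger, h-loss)
The regular Nezilu reflex would be 'gileme', but the attested form is 'gilimi'. The correspondence is irregular, so they are not cognates (the Nezilu form has a different source).

no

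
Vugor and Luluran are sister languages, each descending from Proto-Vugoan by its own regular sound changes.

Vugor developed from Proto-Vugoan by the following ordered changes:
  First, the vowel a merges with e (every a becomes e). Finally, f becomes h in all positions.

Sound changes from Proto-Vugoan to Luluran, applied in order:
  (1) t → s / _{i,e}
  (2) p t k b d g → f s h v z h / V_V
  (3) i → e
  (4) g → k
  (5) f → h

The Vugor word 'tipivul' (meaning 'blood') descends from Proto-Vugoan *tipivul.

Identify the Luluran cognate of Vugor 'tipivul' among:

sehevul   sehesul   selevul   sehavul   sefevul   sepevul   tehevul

Luluran: *tipivul > sipivul > sifivul > sefevul > sehevul  (by palatalisation, intervocalic lenition, vowel merger, unconditioned shift)
Among the options, 'sehevul' alone shows every Luluran change applied in order.

sehevul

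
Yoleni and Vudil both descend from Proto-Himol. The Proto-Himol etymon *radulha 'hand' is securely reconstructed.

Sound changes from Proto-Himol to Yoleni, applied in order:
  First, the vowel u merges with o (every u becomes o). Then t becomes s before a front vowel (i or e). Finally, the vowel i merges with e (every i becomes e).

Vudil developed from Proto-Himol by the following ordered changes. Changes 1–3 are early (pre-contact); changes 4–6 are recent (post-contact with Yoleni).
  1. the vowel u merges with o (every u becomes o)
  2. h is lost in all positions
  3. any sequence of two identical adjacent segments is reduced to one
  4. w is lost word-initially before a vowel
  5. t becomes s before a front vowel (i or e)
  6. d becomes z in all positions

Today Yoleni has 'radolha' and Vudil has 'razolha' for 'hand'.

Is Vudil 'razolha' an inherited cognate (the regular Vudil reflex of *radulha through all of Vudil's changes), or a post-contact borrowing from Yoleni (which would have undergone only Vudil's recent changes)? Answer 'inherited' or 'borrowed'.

If inherited, *radulha would pass through all of Vudil's changes:
Vudil: *radulha > radolha > radola > razola  (by vowel merger, h-loss, unconditioned shift)
If borrowed from Yoleni 'radolha' after the early changes, it would undergo only the recent ones:
  rule 4 (glide loss): no change (radolha)
  rule 5 (palatalisation): no change (radolha)
  rule 6 (unconditioned shift): radolha → razolha
  ⇒ as a loan: razolha
Vudil 'razolha' matches the loan outcome 'razolha', not the inherited 'razola' — it skipped the early Vudil changes, so it was borrowed from Yoleni.

borrowed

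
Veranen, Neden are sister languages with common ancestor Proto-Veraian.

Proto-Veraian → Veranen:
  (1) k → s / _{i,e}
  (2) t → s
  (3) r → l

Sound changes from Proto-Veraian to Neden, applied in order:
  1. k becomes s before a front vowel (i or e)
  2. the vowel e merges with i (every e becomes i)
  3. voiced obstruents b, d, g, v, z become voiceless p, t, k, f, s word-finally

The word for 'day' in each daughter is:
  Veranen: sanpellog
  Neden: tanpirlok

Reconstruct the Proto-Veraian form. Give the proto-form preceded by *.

*tanperlog

Position 9: Veranen has g, Neden has k. Veranen preserves g here (none of its changes turn any other segment into g), so the proto-segment is *g.
Position 6: Veranen has l, Neden has r. Neden preserves r here (none of its changes turn any other segment into r), so the proto-segment is *r.
Verify the candidate proto-form against each daughter:
Veranen: *tanperlog > sanperlog > sanpellog  (by unconditioned shift, unconditioned shift)
Neden: *tanperlog > tanpirlog > tanpirlok  (by vowel merger, final devoicing)
No other proto-form is consistent with every reflex, so the reconstruction is *tanperlog.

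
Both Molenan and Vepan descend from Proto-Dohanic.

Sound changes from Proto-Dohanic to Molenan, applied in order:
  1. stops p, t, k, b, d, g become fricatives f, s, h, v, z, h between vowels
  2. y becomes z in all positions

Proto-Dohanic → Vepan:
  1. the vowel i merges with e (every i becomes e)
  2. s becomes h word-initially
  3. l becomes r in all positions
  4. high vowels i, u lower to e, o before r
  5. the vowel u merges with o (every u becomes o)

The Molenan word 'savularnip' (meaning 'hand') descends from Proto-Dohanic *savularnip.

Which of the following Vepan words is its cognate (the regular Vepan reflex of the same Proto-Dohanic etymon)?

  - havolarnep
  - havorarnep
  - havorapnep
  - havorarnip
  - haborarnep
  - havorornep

havorarnep

Vepan: *savularnip
  savularnip → savularnep   [vowel merger]
  savularnep → havularnep   [debuccalisation]
  havularnep → havurarnep   [unconditioned shift]
  havurarnep → havorarnep   [pre-rhotic lowering]
  havorarnep (rule 5 does not apply)
  giving Vepan havorarnep.
Among the options, 'havorarnep' alone shows every Vepan change applied in order.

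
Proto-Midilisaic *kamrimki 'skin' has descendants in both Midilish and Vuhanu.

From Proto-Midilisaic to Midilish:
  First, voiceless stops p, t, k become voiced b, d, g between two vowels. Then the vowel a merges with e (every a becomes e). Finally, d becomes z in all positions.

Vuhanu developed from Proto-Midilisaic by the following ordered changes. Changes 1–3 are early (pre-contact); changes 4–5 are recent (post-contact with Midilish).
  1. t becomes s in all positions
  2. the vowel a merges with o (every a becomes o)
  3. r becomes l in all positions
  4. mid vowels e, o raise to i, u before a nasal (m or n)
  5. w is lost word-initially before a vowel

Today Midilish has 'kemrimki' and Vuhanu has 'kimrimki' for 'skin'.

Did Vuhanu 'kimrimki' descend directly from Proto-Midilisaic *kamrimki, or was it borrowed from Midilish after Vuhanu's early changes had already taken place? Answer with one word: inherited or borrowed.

borrowed

If inherited, *kamrimki would pass through all of Vuhanu's changes:
Vuhanu: start from *kamrimki.
  rule 1: no change — kamrimki
  rule 2 (vowel merger): kamrimki → komrimki
  rule 3 (unconditioned shift): komrimki → komlimki
  rule 4 (pre-nasal raising): komlimki → kumlimki
  rule 5: no change — kumlimki
  ⇒ Vuhanu kumlimki
If borrowed from Midilish 'kemrimki' after the early changes, it would undergo only the recent ones:
  rule 4 (pre-nasal raising): kemrimki → kimrimki
  rule 5 (glide loss): no change (kimrimki)
  ⇒ as a loan: kimrimki
Vuhanu 'kimrimki' matches the loan outcome 'kimrimki', not the inherited 'kumlimki' — it skipped the early Vuhanu changes, so it was borrowed from Midilish.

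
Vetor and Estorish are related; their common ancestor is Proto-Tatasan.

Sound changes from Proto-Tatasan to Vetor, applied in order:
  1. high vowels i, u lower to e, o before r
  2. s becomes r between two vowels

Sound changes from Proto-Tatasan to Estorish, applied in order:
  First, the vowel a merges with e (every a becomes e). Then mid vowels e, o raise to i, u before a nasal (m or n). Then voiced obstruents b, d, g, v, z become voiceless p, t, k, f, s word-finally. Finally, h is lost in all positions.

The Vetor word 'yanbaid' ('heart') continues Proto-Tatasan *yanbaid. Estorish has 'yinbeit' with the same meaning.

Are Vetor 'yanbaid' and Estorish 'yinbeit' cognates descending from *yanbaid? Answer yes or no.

yes

Derive the expected Estorish reflex of *yanbaid:
Estorish: *yanbaid
  yanbaid → yenbeid   [vowel merger]
  yenbeid → yinbeid   [pre-nasal raising]
  yinbeid → yinbeit   [final devoicing]
  yinbeit (rule 4 does not apply)
  giving Estorish yinbeit.
Estorish 'yinbeit' matches the regular reflex exactly, so the pair is cognate.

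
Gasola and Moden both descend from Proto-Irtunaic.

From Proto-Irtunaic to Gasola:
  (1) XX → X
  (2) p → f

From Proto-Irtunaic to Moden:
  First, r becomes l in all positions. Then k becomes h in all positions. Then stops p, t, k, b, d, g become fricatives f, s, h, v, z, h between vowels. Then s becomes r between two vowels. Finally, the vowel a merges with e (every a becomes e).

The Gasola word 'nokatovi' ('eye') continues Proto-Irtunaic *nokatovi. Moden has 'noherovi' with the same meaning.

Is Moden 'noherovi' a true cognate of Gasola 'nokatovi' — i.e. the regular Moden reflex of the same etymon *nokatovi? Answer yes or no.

yes

Derive the expected Moden reflex of *nokatovi:
Moden: *nokatovi > nohatovi > nohasovi > noharovi > noherovi  (by unconditioned shift, intervocalic lenition, rhotacism, vowel merger)
Moden 'noherovi' matches the regular reflex exactly, so the pair is cognate.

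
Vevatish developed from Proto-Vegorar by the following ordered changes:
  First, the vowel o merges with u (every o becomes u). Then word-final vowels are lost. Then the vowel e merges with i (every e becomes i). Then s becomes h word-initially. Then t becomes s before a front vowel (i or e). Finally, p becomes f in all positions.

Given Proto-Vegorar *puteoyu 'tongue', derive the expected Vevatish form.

Vevatish: *puteoyu
  puteoyu → puteuyu   [vowel merger]
  puteuyu → puteuy   [apocope]
  puteuy → putiuy   [vowel merger]
  putiuy (rule 4 does not apply)
  putiuy → pusiuy   [palatalisation]
  pusiuy → fusiuy   [unconditioned shift]
  giving Vevatish fusiuy.

fusiuy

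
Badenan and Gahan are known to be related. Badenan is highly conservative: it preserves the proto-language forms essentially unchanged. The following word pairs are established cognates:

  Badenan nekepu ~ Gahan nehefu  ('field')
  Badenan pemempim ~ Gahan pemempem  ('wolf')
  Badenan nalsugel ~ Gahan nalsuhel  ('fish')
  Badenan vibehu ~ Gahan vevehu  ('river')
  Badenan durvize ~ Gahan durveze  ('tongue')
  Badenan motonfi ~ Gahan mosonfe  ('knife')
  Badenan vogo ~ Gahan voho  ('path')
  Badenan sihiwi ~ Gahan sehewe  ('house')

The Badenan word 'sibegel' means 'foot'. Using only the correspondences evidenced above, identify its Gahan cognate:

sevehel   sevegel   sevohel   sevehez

vibehu ~ vevehu — Badenan i corresponds to Gahan e after a consonant, before a labial obstruent.
vibehu ~ vevehu — Badenan b corresponds to Gahan v between vowels (before a front vowel).
nalsugel ~ nalsuhel — Badenan g corresponds to Gahan h between vowels (before a front vowel).
Applying these to Badenan 'sibegel':
  sibegel → sebegel   (i→e after a consonant, before a labial obstruent)
  sebegel → sevegel   (b→v between vowels (before a front vowel))
  sevegel → sevehel   (g→h between vowels (before a front vowel))
So the Gahan cognate is 'sevehel'.

sevehel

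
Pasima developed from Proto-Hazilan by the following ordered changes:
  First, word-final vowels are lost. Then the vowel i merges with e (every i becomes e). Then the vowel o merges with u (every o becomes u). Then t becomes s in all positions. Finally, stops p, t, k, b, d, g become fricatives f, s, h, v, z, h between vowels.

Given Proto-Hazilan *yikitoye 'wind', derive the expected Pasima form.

yehesuy

Pasima: start from *yikitoye.
  rule 1 (apocope): yikitoye → yikitoy
  rule 2 (vowel merger): yikitoy → yeketoy
  rule 3 (vowel merger): yeketoy → yeketuy
  rule 4 (unconditioned shift): yeketuy → yekesuy
  rule 5 (intervocalic lenition): yekesuy → yehesuy
  ⇒ Pasima yehesuy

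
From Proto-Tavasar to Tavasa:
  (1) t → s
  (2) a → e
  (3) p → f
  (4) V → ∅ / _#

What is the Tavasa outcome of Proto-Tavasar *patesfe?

Tavasa: start from *patesfe.
  rule 1 (unconditioned shift): patesfe → pasesfe
  rule 2 (vowel merger): pasesfe → pesesfe
  rule 3 (unconditioned shift): pesesfe → fesesfe
  rule 4 (apocope): fesesfe → fesesf
  ⇒ Tavasa fesesf

fesesf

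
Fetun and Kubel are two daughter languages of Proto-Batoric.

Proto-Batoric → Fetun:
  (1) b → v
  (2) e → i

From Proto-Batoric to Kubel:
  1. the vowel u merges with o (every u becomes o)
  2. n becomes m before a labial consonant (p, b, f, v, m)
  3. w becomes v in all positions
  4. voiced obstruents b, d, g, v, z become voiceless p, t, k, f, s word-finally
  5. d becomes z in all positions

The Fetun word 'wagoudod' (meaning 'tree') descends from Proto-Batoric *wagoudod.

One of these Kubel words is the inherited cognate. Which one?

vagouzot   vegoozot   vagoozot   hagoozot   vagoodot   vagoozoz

Kubel: *wagoudod
  wagoudod → wagoodod   [vowel merger]
  wagoodod (rule 2 does not apply)
  wagoodod → vagoodod   [unconditioned shift]
  vagoodod → vagoodot   [final devoicing]
  vagoodot → vagoozot   [unconditioned shift]
  giving Kubel vagoozot.

vagoozot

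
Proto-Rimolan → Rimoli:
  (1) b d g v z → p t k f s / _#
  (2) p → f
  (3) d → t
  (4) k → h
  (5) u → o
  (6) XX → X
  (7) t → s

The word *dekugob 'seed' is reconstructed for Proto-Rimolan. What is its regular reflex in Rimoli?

sehogof

Rimoli: *dekugob
  dekugob → dekugop   [final devoicing]
  dekugop → dekugof   [unconditioned shift]
  dekugof → tekugof   [unconditioned shift]
  tekugof → tehugof   [unconditioned shift]
  tehugof → tehogof   [vowel merger]
  tehogof (rule 6 does not apply)
  tehogof → sehogof   [unconditioned shift]
  giving Rimoli sehogof.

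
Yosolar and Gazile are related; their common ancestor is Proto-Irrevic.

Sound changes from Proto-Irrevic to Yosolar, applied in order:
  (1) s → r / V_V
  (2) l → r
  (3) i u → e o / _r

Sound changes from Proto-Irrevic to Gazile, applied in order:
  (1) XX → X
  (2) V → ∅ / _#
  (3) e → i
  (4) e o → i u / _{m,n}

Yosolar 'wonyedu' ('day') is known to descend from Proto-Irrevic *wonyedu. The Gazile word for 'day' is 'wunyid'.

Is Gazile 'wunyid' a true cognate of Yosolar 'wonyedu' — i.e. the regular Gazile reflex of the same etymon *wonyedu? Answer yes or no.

Derive the expected Gazile reflex of *wonyedu:
Gazile: *wonyedu > wonyed > wonyid > wunyid  (by apocope, vowel merger, pre-nasal raising)
Gazile 'wunyid' matches the regular reflex exactly, so the pair is cognate.

yes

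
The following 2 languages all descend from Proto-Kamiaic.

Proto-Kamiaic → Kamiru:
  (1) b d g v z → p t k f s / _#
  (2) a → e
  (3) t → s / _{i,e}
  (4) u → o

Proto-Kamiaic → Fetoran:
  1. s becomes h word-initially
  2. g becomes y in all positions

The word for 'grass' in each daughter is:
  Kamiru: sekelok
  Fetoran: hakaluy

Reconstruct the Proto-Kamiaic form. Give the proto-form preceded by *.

*sakalug

Position 4: Kamiru has e, Fetoran has a. Fetoran preserves a here (none of its changes turn any other segment into a), so the proto-segment is *a.
Position 2: Kamiru has e, Fetoran has a. Fetoran preserves a here (none of its changes turn any other segment into a), so the proto-segment is *a.
This points to *sakalug. Verify forward in each daughter:
Kamiru: *sakalug > sakaluk > sekeluk > sekelok  (by final devoicing, vowel merger, vowel merger)
Fetoran: start from *sakalug.
  rule 1 (debuccalisation): sakalug → hakalug
  rule 2 (unconditioned shift): hakalug → hakaluy
  ⇒ Fetoran hakaluy
Only *sakalug yields all of Kamiru sekelok, Fetoran hakaluy.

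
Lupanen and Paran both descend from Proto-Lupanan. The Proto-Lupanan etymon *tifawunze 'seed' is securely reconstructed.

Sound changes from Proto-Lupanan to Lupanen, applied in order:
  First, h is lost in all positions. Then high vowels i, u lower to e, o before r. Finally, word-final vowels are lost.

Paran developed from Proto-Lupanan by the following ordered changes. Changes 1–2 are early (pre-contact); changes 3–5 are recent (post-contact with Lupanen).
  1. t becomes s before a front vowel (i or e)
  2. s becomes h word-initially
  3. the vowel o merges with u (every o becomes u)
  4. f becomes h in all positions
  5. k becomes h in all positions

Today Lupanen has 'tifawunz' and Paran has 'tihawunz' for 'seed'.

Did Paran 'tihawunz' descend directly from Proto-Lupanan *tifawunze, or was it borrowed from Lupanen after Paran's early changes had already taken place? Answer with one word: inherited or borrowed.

If inherited, *tifawunze would pass through all of Paran's changes:
Paran: start from *tifawunze.
  rule 1 (palatalisation): tifawunze → sifawunze
  rule 2 (debuccalisation): sifawunze → hifawunze
  rule 3: no change — hifawunze
  rule 4 (unconditioned shift): hifawunze → hihawunze
  rule 5: no change — hihawunze
  ⇒ Paran hihawunze
If borrowed from Lupanen 'tifawunz' after the early changes, it would undergo only the recent ones:
  rule 3 (vowel merger): no change (tifawunz)
  rule 4 (unconditioned shift): tifawunz → tihawunz
  rule 5 (unconditioned shift): no change (tihawunz)
  ⇒ as a loan: tihawunz
Paran 'tihawunz' matches the loan outcome 'tihawunz', not the inherited 'hihawunze' — it skipped the early Paran changes, so it was borrowed from Lupanen.

borrowed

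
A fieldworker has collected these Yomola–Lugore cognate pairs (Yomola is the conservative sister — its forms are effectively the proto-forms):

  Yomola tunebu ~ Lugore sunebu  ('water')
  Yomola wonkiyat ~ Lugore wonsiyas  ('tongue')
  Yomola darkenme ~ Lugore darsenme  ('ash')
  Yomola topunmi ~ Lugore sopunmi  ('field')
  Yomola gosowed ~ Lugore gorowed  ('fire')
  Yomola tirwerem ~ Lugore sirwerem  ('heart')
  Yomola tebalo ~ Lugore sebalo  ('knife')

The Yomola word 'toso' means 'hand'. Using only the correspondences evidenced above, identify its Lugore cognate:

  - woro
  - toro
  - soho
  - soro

soro

topunmi ~ sopunmi — Yomola t corresponds to Lugore s word-initially before a back vowel.
gosowed ~ gorowed — Yomola s corresponds to Lugore r between vowels (before a back vowel).
Applying these to Yomola 'toso':
  toso → soso   (t→s word-initially before a back vowel)
  soso → soro   (s→r between vowels (before a back vowel))
So the Lugore cognate is 'soro'.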